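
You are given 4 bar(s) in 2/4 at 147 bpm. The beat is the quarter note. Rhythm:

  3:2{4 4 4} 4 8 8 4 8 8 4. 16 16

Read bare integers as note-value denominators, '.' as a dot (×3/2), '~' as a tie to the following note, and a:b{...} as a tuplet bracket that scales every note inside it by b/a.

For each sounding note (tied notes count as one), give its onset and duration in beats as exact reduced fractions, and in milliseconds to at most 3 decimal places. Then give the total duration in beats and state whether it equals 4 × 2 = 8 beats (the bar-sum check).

1) 0.0ms=0b +272.109ms=2/3b
2) 272.109ms=2/3b +272.109ms=2/3b
3) 544.218ms=4/3b +272.109ms=2/3b
4) 816.327ms=2b +408.163ms=1b
5) 1224.49ms=3b +204.082ms=1/2b
6) 1428.571ms=7/2b +204.082ms=1/2b
7) 1632.653ms=4b +408.163ms=1b
8) 2040.816ms=5b +204.082ms=1/2b
9) 2244.898ms=11/2b +204.082ms=1/2b
10) 2448.98ms=6b +612.245ms=3/2b
11) 3061.224ms=15/2b +102.041ms=1/4b
12) 3163.265ms=31/4b +102.041ms=1/4b
Σ=8b of 8 (147bpm 2/4) — PASS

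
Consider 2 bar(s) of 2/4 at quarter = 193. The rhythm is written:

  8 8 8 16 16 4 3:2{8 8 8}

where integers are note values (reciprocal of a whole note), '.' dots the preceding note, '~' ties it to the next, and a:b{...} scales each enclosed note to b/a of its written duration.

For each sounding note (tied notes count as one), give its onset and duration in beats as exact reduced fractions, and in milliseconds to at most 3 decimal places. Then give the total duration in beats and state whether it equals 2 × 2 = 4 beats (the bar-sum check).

1) 0.0ms=0b +155.44ms=1/2b
2) 155.44ms=1/2b +155.44ms=1/2b
3) 310.881ms=1b +155.44ms=1/2b
4) 466.321ms=3/2b +77.72ms=1/4b
5) 544.041ms=7/4b +77.72ms=1/4b
6) 621.762ms=2b +310.881ms=1b
7) 932.642ms=3b +103.627ms=1/3b
8) 1036.269ms=10/3b +103.627ms=1/3b
9) 1139.896ms=11/3b +103.627ms=1/3b
Σ=4b of 4 (193bpm 2/4) — PASS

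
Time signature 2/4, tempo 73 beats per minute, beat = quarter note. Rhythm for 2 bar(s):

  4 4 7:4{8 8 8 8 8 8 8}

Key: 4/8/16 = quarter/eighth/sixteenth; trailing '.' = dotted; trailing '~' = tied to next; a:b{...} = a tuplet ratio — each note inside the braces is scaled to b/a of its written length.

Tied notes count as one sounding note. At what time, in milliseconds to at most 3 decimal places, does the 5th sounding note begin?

1. 0.0ms @ 0 + 821.918ms (1)
2. 821.918ms @ 1 + 821.918ms (1)
3. 1643.836ms @ 2 + 234.834ms (2/7)
4. 1878.669ms @ 16/7 + 234.834ms (2/7)
5. 2113.503ms @ 18/7 + 234.834ms (2/7)
6. 2348.337ms @ 20/7 + 234.834ms (2/7)
7. 2583.17ms @ 22/7 + 234.834ms (2/7)
8. 2818.004ms @ 24/7 + 234.834ms (2/7)
9. 3052.838ms @ 26/7 + 234.834ms (2/7)

note 5 onset = 18/7b = 2113.503ms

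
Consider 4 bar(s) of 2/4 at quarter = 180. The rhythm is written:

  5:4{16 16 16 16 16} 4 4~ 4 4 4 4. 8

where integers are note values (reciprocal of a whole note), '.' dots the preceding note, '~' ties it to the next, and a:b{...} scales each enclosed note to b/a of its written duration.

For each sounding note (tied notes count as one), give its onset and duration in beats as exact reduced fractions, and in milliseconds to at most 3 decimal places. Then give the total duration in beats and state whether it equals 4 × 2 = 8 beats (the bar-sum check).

1) 0.0ms=0b +66.667ms=1/5b
2) 66.667ms=1/5b +66.667ms=1/5b
3) 133.333ms=2/5b +66.667ms=1/5b
4) 200.0ms=3/5b +66.667ms=1/5b
5) 266.667ms=4/5b +66.667ms=1/5b
6) 333.333ms=1b +333.333ms=1b
7) 666.667ms=2b +666.667ms=2b
8) 1333.333ms=4b +333.333ms=1b
9) 1666.667ms=5b +333.333ms=1b
10) 2000.0ms=6b +500.0ms=3/2b
11) 2500.0ms=15/2b +166.667ms=1/2b
Σ=8b of 8 (180bpm 2/4) — PASS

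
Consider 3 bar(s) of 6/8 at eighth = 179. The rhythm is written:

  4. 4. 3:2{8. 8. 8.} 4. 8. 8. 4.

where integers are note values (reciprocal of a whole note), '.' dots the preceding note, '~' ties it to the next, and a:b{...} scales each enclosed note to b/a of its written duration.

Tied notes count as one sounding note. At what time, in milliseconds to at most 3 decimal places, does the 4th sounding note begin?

1. 0.0ms @ 0 + 1005.587ms (3)
2. 1005.587ms @ 3 + 1005.587ms (3)
3. 2011.173ms @ 6 + 335.196ms (1)
4. 2346.369ms @ 7 + 335.196ms (1)
5. 2681.564ms @ 8 + 335.196ms (1)
6. 3016.76ms @ 9 + 1005.587ms (3)
7. 4022.346ms @ 12 + 502.793ms (3/2)
8. 4525.14ms @ 27/2 + 502.793ms (3/2)
9. 5027.933ms @ 15 + 1005.587ms (3)

note 4 onset = 7b = 2346.369ms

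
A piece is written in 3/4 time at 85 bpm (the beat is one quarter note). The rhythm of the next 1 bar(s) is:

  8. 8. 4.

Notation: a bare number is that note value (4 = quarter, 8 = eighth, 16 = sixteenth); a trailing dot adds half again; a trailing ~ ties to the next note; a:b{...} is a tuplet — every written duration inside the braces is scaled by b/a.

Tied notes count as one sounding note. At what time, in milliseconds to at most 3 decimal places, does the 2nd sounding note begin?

note 2 onset = 3/4b = 529.412ms

1. 0.0ms @ 0 + 529.412ms (3/4)
2. 529.412ms @ 3/4 + 529.412ms (3/4)
3. 1058.824ms @ 3/2 + 1058.824ms (3/2)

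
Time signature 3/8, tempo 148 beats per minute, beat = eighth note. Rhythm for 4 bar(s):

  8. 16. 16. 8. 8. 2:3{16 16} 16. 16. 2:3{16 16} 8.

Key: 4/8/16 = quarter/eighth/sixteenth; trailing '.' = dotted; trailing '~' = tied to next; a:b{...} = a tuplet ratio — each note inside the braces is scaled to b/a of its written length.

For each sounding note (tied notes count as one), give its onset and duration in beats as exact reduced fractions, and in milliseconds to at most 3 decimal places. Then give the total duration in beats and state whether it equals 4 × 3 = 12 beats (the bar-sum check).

1) 0.0ms=0b +608.108ms=3/2b
2) 608.108ms=3/2b +304.054ms=3/4b
3) 912.162ms=9/4b +304.054ms=3/4b
4) 1216.216ms=3b +608.108ms=3/2b
5) 1824.324ms=9/2b +608.108ms=3/2b
6) 2432.432ms=6b +304.054ms=3/4b
7) 2736.486ms=27/4b +304.054ms=3/4b
8) 3040.541ms=15/2b +304.054ms=3/4b
9) 3344.595ms=33/4b +304.054ms=3/4b
10) 3648.649ms=9b +304.054ms=3/4b
11) 3952.703ms=39/4b +304.054ms=3/4b
12) 4256.757ms=21/2b +608.108ms=3/2b
Σ=12b of 12 (148bpm 3/8) — PASS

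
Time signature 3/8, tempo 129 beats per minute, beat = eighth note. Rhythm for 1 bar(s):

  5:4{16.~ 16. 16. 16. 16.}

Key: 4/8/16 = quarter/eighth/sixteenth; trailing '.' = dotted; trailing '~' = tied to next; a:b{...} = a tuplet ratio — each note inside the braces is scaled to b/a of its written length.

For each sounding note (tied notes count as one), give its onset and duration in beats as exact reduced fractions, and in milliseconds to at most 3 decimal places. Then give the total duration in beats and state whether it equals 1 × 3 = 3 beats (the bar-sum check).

1) 0.0ms=0b +558.14ms=6/5b
2) 558.14ms=6/5b +279.07ms=3/5b
3) 837.209ms=9/5b +279.07ms=3/5b
4) 1116.279ms=12/5b +279.07ms=3/5b
Σ=3b of 3 (129bpm 3/8) — PASS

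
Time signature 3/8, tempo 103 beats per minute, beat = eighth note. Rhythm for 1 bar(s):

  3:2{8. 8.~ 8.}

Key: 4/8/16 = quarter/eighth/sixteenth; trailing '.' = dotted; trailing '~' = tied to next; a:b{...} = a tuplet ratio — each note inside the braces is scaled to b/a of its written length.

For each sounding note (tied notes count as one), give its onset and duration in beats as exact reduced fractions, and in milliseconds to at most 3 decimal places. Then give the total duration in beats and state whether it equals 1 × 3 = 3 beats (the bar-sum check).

1) 0.0ms=0b +582.524ms=1b
2) 582.524ms=1b +1165.049ms=2b
Σ=3b of 3 (103bpm 3/8) — PASS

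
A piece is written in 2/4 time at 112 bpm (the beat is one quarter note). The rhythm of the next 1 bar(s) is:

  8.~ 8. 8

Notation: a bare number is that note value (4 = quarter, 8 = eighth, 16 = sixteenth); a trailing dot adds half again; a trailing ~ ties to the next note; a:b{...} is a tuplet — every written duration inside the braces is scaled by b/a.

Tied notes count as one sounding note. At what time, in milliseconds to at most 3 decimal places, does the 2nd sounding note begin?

1. 0.0ms @ 0 + 803.571ms (3/2)
2. 803.571ms @ 3/2 + 267.857ms (1/2)

note 2 onset = 3/2b = 803.571ms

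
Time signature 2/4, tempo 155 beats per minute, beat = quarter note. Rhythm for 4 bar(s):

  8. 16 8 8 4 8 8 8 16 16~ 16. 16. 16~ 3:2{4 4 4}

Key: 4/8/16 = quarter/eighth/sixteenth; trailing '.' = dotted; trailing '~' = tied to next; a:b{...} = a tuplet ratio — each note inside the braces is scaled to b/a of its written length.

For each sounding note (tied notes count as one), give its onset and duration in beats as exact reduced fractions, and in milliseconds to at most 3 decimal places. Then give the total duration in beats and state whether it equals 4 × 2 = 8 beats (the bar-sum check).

1) 0.0ms=0b +290.323ms=3/4b
2) 290.323ms=3/4b +96.774ms=1/4b
3) 387.097ms=1b +193.548ms=1/2b
4) 580.645ms=3/2b +193.548ms=1/2b
5) 774.194ms=2b +387.097ms=1b
6) 1161.29ms=3b +193.548ms=1/2b
7) 1354.839ms=7/2b +193.548ms=1/2b
8) 1548.387ms=4b +193.548ms=1/2b
9) 1741.935ms=9/2b +96.774ms=1/4b
10) 1838.71ms=19/4b +241.935ms=5/8b
11) 2080.645ms=43/8b +145.161ms=3/8b
12) 2225.806ms=23/4b +354.839ms=11/12b
13) 2580.645ms=20/3b +258.065ms=2/3b
14) 2838.71ms=22/3b +258.065ms=2/3b
Σ=8b of 8 (155bpm 2/4) — PASS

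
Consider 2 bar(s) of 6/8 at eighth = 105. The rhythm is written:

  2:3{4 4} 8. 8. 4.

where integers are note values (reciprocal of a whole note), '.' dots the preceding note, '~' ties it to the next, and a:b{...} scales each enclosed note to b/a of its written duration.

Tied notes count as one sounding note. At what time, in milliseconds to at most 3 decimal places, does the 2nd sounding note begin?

1. 0.0ms @ 0 + 1714.286ms (3)
2. 1714.286ms @ 3 + 1714.286ms (3)
3. 3428.571ms @ 6 + 857.143ms (3/2)
4. 4285.714ms @ 15/2 + 857.143ms (3/2)
5. 5142.857ms @ 9 + 1714.286ms (3)

note 2 onset = 3b = 1714.286ms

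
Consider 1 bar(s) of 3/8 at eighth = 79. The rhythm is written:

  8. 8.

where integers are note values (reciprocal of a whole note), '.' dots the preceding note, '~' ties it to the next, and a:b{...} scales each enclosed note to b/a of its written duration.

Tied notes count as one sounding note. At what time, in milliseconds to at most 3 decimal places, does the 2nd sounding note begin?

note 2 onset = 3/2b = 1139.241ms

1. 0.0ms @ 0 + 1139.241ms (3/2)
2. 1139.241ms @ 3/2 + 1139.241ms (3/2)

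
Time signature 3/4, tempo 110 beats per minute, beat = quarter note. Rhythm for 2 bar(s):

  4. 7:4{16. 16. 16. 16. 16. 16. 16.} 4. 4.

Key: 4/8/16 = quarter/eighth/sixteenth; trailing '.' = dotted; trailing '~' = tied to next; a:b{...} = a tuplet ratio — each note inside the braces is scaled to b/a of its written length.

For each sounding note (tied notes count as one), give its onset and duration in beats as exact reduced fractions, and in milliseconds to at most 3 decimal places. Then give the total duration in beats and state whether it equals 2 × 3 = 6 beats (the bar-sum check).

1) 0.0ms=0b +818.182ms=3/2b
2) 818.182ms=3/2b +116.883ms=3/14b
3) 935.065ms=12/7b +116.883ms=3/14b
4) 1051.948ms=27/14b +116.883ms=3/14b
5) 1168.831ms=15/7b +116.883ms=3/14b
6) 1285.714ms=33/14b +116.883ms=3/14b
7) 1402.597ms=18/7b +116.883ms=3/14b
8) 1519.481ms=39/14b +116.883ms=3/14b
9) 1636.364ms=3b +818.182ms=3/2b
10) 2454.545ms=9/2b +818.182ms=3/2b
Σ=6b of 6 (110bpm 3/4) — PASS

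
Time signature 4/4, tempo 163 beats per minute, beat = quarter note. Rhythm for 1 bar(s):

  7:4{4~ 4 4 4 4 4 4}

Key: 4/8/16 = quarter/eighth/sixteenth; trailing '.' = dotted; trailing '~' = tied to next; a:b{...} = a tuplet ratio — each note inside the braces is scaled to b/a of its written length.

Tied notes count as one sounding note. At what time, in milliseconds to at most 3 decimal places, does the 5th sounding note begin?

1. 0.0ms @ 0 + 420.684ms (8/7)
2. 420.684ms @ 8/7 + 210.342ms (4/7)
3. 631.025ms @ 12/7 + 210.342ms (4/7)
4. 841.367ms @ 16/7 + 210.342ms (4/7)
5. 1051.709ms @ 20/7 + 210.342ms (4/7)
6. 1262.051ms @ 24/7 + 210.342ms (4/7)

note 5 onset = 20/7b = 1051.709ms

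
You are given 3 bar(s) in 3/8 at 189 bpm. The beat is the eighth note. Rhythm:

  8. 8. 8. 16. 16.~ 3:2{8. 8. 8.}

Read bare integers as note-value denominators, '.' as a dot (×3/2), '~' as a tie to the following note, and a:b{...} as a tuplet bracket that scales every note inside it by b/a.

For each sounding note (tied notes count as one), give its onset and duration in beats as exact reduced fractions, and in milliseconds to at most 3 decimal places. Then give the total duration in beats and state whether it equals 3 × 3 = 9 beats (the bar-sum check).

1) 0.0ms=0b +476.19ms=3/2b
2) 476.19ms=3/2b +476.19ms=3/2b
3) 952.381ms=3b +476.19ms=3/2b
4) 1428.571ms=9/2b +238.095ms=3/4b
5) 1666.667ms=21/4b +555.556ms=7/4b
6) 2222.222ms=7b +317.46ms=1b
7) 2539.683ms=8b +317.46ms=1b
Σ=9b of 9 (189bpm 3/8) — PASS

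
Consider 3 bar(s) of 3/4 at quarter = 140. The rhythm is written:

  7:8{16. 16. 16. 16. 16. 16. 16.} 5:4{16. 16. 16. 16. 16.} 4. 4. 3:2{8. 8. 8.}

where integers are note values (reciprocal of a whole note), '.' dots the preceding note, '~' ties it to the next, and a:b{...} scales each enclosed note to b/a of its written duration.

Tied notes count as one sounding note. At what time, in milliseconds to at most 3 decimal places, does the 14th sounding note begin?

1. 0.0ms @ 0 + 183.673ms (3/7)
2. 183.673ms @ 3/7 + 183.673ms (3/7)
3. 367.347ms @ 6/7 + 183.673ms (3/7)
4. 551.02ms @ 9/7 + 183.673ms (3/7)
5. 734.694ms @ 12/7 + 183.673ms (3/7)
6. 918.367ms @ 15/7 + 183.673ms (3/7)
7. 1102.041ms @ 18/7 + 183.673ms (3/7)
8. 1285.714ms @ 3 + 128.571ms (3/10)
9. 1414.286ms @ 33/10 + 128.571ms (3/10)
10. 1542.857ms @ 18/5 + 128.571ms (3/10)
11. 1671.429ms @ 39/10 + 128.571ms (3/10)
12. 1800.0ms @ 21/5 + 128.571ms (3/10)
13. 1928.571ms @ 9/2 + 642.857ms (3/2)
14. 2571.429ms @ 6 + 642.857ms (3/2)
15. 3214.286ms @ 15/2 + 214.286ms (1/2)
16. 3428.571ms @ 8 + 214.286ms (1/2)
17. 3642.857ms @ 17/2 + 214.286ms (1/2)

note 14 onset = 6b = 2571.429ms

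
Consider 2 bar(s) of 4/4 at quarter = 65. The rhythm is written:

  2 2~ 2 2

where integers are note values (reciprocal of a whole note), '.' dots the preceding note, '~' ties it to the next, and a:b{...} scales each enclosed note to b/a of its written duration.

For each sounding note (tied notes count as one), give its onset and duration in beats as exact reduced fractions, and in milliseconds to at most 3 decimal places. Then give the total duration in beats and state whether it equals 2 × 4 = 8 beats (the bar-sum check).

1) 0.0ms=0b +1846.154ms=2b
2) 1846.154ms=2b +3692.308ms=4b
3) 5538.462ms=6b +1846.154ms=2b
Σ=8b of 8 (65bpm 4/4) — PASS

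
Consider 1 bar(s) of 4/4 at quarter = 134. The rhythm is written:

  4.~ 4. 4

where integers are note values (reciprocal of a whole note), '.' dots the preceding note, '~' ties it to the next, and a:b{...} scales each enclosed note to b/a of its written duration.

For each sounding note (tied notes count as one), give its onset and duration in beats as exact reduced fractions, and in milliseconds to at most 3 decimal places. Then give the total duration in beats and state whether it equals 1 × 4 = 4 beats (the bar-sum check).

1) 0.0ms=0b +1343.284ms=3b
2) 1343.284ms=3b +447.761ms=1b
Σ=4b of 4 (134bpm 4/4) — PASS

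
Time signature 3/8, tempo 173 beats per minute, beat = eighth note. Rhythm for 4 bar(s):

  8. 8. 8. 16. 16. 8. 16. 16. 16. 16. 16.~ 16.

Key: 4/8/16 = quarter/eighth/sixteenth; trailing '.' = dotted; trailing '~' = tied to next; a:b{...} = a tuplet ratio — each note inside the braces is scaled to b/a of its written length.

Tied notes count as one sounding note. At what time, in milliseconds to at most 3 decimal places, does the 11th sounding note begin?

1. 0.0ms @ 0 + 520.231ms (3/2)
2. 520.231ms @ 3/2 + 520.231ms (3/2)
3. 1040.462ms @ 3 + 520.231ms (3/2)
4. 1560.694ms @ 9/2 + 260.116ms (3/4)
5. 1820.809ms @ 21/4 + 260.116ms (3/4)
6. 2080.925ms @ 6 + 520.231ms (3/2)
7. 2601.156ms @ 15/2 + 260.116ms (3/4)
8. 2861.272ms @ 33/4 + 260.116ms (3/4)
9. 3121.387ms @ 9 + 260.116ms (3/4)
10. 3381.503ms @ 39/4 + 260.116ms (3/4)
11. 3641.618ms @ 21/2 + 520.231ms (3/2)

note 11 onset = 21/2b = 3641.618ms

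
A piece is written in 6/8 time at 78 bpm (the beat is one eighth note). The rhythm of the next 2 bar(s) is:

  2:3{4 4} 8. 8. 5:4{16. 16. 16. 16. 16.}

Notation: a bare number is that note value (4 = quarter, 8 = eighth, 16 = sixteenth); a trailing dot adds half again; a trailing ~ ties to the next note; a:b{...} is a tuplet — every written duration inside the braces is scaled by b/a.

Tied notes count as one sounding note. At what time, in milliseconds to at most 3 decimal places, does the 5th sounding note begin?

note 5 onset = 9b = 6923.077ms

1. 0.0ms @ 0 + 2307.692ms (3)
2. 2307.692ms @ 3 + 2307.692ms (3)
3. 4615.385ms @ 6 + 1153.846ms (3/2)
4. 5769.231ms @ 15/2 + 1153.846ms (3/2)
5. 6923.077ms @ 9 + 461.538ms (3/5)
6. 7384.615ms @ 48/5 + 461.538ms (3/5)
7. 7846.154ms @ 51/5 + 461.538ms (3/5)
8. 8307.692ms @ 54/5 + 461.538ms (3/5)
9. 8769.231ms @ 57/5 + 461.538ms (3/5)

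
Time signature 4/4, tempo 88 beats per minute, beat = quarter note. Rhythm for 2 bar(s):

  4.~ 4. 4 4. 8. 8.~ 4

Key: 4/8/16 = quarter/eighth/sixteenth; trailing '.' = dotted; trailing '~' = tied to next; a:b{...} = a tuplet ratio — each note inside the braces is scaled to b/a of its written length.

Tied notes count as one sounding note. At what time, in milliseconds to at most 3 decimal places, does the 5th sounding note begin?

1. 0.0ms @ 0 + 2045.455ms (3)
2. 2045.455ms @ 3 + 681.818ms (1)
3. 2727.273ms @ 4 + 1022.727ms (3/2)
4. 3750.0ms @ 11/2 + 511.364ms (3/4)
5. 4261.364ms @ 25/4 + 1193.182ms (7/4)

note 5 onset = 25/4b = 4261.364ms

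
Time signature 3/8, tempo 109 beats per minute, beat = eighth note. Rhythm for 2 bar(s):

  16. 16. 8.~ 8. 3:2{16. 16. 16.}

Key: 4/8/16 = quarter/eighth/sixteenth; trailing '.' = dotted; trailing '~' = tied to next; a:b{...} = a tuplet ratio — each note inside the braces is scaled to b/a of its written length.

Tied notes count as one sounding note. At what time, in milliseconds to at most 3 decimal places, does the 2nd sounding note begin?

note 2 onset = 3/4b = 412.844ms

1. 0.0ms @ 0 + 412.844ms (3/4)
2. 412.844ms @ 3/4 + 412.844ms (3/4)
3. 825.688ms @ 3/2 + 1651.376ms (3)
4. 2477.064ms @ 9/2 + 275.229ms (1/2)
5. 2752.294ms @ 5 + 275.229ms (1/2)
6. 3027.523ms @ 11/2 + 275.229ms (1/2)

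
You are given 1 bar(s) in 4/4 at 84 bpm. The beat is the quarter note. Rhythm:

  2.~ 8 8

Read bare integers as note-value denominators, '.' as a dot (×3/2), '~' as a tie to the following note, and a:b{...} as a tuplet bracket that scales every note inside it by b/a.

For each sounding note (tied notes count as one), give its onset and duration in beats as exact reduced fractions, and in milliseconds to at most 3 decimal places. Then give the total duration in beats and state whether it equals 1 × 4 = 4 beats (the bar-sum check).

1) 0.0ms=0b +2500.0ms=7/2b
2) 2500.0ms=7/2b +357.143ms=1/2b
Σ=4b of 4 (84bpm 4/4) — PASS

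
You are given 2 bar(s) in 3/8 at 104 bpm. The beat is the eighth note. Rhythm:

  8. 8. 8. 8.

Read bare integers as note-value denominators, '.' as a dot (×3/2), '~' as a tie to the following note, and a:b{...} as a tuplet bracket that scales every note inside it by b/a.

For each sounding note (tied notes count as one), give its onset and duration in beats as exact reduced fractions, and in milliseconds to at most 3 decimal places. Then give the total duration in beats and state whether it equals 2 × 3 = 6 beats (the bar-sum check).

1) 0.0ms=0b +865.385ms=3/2b
2) 865.385ms=3/2b +865.385ms=3/2b
3) 1730.769ms=3b +865.385ms=3/2b
4) 2596.154ms=9/2b +865.385ms=3/2b
Σ=6b of 6 (104bpm 3/8) — PASS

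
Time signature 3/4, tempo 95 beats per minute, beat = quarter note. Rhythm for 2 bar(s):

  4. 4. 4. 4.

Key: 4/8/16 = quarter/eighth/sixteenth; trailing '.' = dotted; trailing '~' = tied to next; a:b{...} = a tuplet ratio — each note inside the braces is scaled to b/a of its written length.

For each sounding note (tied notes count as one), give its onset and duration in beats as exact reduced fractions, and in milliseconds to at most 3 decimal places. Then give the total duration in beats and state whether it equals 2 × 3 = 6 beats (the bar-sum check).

1) 0.0ms=0b +947.368ms=3/2b
2) 947.368ms=3/2b +947.368ms=3/2b
3) 1894.737ms=3b +947.368ms=3/2b
4) 2842.105ms=9/2b +947.368ms=3/2b
Σ=6b of 6 (95bpm 3/4) — PASS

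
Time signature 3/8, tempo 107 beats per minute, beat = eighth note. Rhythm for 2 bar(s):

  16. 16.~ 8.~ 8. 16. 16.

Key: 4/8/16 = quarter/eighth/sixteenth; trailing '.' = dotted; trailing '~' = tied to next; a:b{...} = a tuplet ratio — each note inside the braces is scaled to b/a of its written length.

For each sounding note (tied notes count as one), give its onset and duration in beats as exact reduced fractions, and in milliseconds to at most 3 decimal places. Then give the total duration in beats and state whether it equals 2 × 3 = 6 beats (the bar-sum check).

1) 0.0ms=0b +420.561ms=3/4b
2) 420.561ms=3/4b +2102.804ms=15/4b
3) 2523.364ms=9/2b +420.561ms=3/4b
4) 2943.925ms=21/4b +420.561ms=3/4b
Σ=6b of 6 (107bpm 3/8) — PASS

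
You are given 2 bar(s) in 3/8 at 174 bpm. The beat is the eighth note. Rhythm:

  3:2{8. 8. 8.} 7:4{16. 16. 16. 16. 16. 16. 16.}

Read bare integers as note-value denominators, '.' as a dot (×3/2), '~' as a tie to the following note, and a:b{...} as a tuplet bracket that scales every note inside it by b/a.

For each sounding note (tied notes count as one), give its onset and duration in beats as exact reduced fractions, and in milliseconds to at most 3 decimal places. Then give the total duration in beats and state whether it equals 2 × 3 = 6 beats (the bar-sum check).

1) 0.0ms=0b +344.828ms=1b
2) 344.828ms=1b +344.828ms=1b
3) 689.655ms=2b +344.828ms=1b
4) 1034.483ms=3b +147.783ms=3/7b
5) 1182.266ms=24/7b +147.783ms=3/7b
6) 1330.049ms=27/7b +147.783ms=3/7b
7) 1477.833ms=30/7b +147.783ms=3/7b
8) 1625.616ms=33/7b +147.783ms=3/7b
9) 1773.399ms=36/7b +147.783ms=3/7b
10) 1921.182ms=39/7b +147.783ms=3/7b
Σ=6b of 6 (174bpm 3/8) — PASS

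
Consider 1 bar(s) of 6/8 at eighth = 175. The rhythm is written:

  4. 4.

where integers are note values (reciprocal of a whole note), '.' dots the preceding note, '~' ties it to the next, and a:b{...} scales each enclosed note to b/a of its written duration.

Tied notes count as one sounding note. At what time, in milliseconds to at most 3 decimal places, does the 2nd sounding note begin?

1. 0.0ms @ 0 + 1028.571ms (3)
2. 1028.571ms @ 3 + 1028.571ms (3)

note 2 onset = 3b = 1028.571ms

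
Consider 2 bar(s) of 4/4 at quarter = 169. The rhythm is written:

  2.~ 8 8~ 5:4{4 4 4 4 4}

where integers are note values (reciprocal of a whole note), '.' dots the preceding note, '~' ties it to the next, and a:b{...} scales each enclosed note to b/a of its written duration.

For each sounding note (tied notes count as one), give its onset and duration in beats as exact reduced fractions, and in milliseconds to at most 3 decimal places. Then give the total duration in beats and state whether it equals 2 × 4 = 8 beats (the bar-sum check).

1) 0.0ms=0b +1242.604ms=7/2b
2) 1242.604ms=7/2b +461.538ms=13/10b
3) 1704.142ms=24/5b +284.024ms=4/5b
4) 1988.166ms=28/5b +284.024ms=4/5b
5) 2272.189ms=32/5b +284.024ms=4/5b
6) 2556.213ms=36/5b +284.024ms=4/5b
Σ=8b of 8 (169bpm 4/4) — PASS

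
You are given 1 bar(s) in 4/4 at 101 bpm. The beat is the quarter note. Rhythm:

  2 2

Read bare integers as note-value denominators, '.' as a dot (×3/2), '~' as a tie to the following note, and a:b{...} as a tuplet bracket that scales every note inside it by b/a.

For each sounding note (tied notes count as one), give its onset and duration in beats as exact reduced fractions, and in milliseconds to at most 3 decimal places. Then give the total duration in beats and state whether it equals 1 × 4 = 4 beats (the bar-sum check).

1) 0.0ms=0b +1188.119ms=2b
2) 1188.119ms=2b +1188.119ms=2b
Σ=4b of 4 (101bpm 4/4) — PASS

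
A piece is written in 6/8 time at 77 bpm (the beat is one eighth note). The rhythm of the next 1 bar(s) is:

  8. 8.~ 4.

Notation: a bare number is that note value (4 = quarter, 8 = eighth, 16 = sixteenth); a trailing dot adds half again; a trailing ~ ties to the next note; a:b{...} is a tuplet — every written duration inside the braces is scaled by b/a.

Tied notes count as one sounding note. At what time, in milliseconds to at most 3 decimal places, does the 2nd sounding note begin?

1. 0.0ms @ 0 + 1168.831ms (3/2)
2. 1168.831ms @ 3/2 + 3506.494ms (9/2)

note 2 onset = 3/2b = 1168.831ms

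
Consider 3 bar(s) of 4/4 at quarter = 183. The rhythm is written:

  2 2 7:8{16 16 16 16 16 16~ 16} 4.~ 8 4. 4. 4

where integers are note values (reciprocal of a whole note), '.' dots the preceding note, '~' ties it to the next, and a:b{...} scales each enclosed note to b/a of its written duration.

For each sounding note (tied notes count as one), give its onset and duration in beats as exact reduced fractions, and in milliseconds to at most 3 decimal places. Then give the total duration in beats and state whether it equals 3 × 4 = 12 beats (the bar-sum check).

1) 0.0ms=0b +655.738ms=2b
2) 655.738ms=2b +655.738ms=2b
3) 1311.475ms=4b +93.677ms=2/7b
4) 1405.152ms=30/7b +93.677ms=2/7b
5) 1498.829ms=32/7b +93.677ms=2/7b
6) 1592.506ms=34/7b +93.677ms=2/7b
7) 1686.183ms=36/7b +93.677ms=2/7b
8) 1779.859ms=38/7b +187.354ms=4/7b
9) 1967.213ms=6b +655.738ms=2b
10) 2622.951ms=8b +491.803ms=3/2b
11) 3114.754ms=19/2b +491.803ms=3/2b
12) 3606.557ms=11b +327.869ms=1b
Σ=12b of 12 (183bpm 4/4) — PASS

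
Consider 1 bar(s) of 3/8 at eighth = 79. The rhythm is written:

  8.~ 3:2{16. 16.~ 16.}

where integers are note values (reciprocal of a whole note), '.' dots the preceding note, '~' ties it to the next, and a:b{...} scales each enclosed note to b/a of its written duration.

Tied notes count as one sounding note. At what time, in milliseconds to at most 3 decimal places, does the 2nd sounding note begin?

note 2 onset = 2b = 1518.987ms

1. 0.0ms @ 0 + 1518.987ms (2)
2. 1518.987ms @ 2 + 759.494ms (1)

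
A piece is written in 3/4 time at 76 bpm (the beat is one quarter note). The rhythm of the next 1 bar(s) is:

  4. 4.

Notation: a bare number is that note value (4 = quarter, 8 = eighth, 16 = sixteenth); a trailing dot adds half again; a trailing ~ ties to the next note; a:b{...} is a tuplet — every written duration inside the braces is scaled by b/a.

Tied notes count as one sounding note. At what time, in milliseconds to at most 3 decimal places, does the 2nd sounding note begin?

note 2 onset = 3/2b = 1184.211ms

1. 0.0ms @ 0 + 1184.211ms (3/2)
2. 1184.211ms @ 3/2 + 1184.211ms (3/2)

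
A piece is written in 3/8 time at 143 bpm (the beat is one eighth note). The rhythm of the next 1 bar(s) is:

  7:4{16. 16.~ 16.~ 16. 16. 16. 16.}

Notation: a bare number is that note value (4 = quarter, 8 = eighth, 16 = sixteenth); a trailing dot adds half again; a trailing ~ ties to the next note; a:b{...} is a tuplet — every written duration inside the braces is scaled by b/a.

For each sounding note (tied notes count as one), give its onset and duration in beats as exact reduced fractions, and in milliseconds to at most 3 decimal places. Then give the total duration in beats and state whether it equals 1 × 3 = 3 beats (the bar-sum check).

1) 0.0ms=0b +179.82ms=3/7b
2) 179.82ms=3/7b +539.461ms=9/7b
3) 719.281ms=12/7b +179.82ms=3/7b
4) 899.101ms=15/7b +179.82ms=3/7b
5) 1078.921ms=18/7b +179.82ms=3/7b
Σ=3b of 3 (143bpm 3/8) — PASS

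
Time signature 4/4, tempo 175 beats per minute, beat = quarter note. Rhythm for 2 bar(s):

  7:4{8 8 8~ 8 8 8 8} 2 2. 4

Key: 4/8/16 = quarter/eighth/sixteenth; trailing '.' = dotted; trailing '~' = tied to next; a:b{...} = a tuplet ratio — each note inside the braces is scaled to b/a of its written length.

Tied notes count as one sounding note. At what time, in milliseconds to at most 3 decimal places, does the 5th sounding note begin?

1. 0.0ms @ 0 + 97.959ms (2/7)
2. 97.959ms @ 2/7 + 97.959ms (2/7)
3. 195.918ms @ 4/7 + 195.918ms (4/7)
4. 391.837ms @ 8/7 + 97.959ms (2/7)
5. 489.796ms @ 10/7 + 97.959ms (2/7)
6. 587.755ms @ 12/7 + 97.959ms (2/7)
7. 685.714ms @ 2 + 685.714ms (2)
8. 1371.429ms @ 4 + 1028.571ms (3)
9. 2400.0ms @ 7 + 342.857ms (1)

note 5 onset = 10/7b = 489.796ms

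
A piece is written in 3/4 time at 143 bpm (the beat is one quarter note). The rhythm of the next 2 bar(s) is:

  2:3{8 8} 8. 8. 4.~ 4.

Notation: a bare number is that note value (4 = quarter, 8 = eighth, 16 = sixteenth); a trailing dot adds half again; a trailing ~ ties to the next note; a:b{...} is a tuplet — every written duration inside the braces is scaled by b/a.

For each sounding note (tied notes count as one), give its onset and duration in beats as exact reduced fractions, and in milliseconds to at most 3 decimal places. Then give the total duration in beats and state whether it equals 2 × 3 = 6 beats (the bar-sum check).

1) 0.0ms=0b +314.685ms=3/4b
2) 314.685ms=3/4b +314.685ms=3/4b
3) 629.371ms=3/2b +314.685ms=3/4b
4) 944.056ms=9/4b +314.685ms=3/4b
5) 1258.741ms=3b +1258.741ms=3b
Σ=6b of 6 (143bpm 3/4) — PASS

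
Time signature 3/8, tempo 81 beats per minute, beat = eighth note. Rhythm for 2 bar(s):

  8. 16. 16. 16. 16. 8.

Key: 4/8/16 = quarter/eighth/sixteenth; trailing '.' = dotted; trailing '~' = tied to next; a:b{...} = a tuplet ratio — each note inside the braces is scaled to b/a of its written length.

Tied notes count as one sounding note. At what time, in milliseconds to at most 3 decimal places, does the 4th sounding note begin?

1. 0.0ms @ 0 + 1111.111ms (3/2)
2. 1111.111ms @ 3/2 + 555.556ms (3/4)
3. 1666.667ms @ 9/4 + 555.556ms (3/4)
4. 2222.222ms @ 3 + 555.556ms (3/4)
5. 2777.778ms @ 15/4 + 555.556ms (3/4)
6. 3333.333ms @ 9/2 + 1111.111ms (3/2)

note 4 onset = 3b = 2222.222ms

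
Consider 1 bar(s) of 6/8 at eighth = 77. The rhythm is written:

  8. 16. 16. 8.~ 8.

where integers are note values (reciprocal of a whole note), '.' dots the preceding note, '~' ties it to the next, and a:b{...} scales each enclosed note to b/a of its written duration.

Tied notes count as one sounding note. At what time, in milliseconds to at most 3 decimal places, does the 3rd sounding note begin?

1. 0.0ms @ 0 + 1168.831ms (3/2)
2. 1168.831ms @ 3/2 + 584.416ms (3/4)
3. 1753.247ms @ 9/4 + 584.416ms (3/4)
4. 2337.662ms @ 3 + 2337.662ms (3)

note 3 onset = 9/4b = 1753.247ms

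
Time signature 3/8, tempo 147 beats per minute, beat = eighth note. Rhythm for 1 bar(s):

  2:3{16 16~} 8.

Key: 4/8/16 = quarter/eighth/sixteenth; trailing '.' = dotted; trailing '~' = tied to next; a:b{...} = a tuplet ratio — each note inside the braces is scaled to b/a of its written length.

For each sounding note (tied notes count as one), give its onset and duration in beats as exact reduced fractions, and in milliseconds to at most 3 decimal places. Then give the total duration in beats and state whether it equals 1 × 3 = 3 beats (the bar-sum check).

1) 0.0ms=0b +306.122ms=3/4b
2) 306.122ms=3/4b +918.367ms=9/4b
Σ=3b of 3 (147bpm 3/8) — PASS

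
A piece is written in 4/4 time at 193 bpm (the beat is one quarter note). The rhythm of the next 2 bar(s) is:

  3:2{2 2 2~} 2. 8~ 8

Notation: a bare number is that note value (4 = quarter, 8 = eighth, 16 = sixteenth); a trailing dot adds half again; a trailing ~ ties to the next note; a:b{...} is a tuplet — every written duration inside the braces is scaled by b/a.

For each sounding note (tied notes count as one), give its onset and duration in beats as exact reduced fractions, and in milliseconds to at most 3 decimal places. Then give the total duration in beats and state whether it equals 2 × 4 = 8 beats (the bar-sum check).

1) 0.0ms=0b +414.508ms=4/3b
2) 414.508ms=4/3b +414.508ms=4/3b
3) 829.016ms=8/3b +1347.15ms=13/3b
4) 2176.166ms=7b +310.881ms=1b
Σ=8b of 8 (193bpm 4/4) — PASS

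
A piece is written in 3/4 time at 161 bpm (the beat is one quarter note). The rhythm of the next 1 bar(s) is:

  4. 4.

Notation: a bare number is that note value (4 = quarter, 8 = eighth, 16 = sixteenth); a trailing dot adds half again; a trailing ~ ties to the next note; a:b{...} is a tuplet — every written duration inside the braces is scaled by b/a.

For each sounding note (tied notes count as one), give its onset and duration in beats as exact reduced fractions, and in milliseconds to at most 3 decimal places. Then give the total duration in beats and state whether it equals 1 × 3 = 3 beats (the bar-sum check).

1) 0.0ms=0b +559.006ms=3/2b
2) 559.006ms=3/2b +559.006ms=3/2b
Σ=3b of 3 (161bpm 3/4) — PASS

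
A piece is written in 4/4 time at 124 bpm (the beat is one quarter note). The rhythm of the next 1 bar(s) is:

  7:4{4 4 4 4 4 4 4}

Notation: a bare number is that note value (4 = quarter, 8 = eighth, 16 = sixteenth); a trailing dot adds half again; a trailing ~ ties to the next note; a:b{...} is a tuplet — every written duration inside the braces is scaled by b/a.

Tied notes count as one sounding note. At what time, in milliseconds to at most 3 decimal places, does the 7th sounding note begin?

note 7 onset = 24/7b = 1658.986ms

1. 0.0ms @ 0 + 276.498ms (4/7)
2. 276.498ms @ 4/7 + 276.498ms (4/7)
3. 552.995ms @ 8/7 + 276.498ms (4/7)
4. 829.493ms @ 12/7 + 276.498ms (4/7)
5. 1105.991ms @ 16/7 + 276.498ms (4/7)
6. 1382.488ms @ 20/7 + 276.498ms (4/7)
7. 1658.986ms @ 24/7 + 276.498ms (4/7)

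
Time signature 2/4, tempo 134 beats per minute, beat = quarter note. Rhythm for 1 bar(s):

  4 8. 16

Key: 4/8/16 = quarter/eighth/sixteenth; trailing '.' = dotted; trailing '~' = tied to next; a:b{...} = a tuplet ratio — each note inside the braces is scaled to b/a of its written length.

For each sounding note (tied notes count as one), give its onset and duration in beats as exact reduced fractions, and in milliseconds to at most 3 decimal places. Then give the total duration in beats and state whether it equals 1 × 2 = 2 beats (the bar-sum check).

1) 0.0ms=0b +447.761ms=1b
2) 447.761ms=1b +335.821ms=3/4b
3) 783.582ms=7/4b +111.94ms=1/4b
Σ=2b of 2 (134bpm 2/4) — PASS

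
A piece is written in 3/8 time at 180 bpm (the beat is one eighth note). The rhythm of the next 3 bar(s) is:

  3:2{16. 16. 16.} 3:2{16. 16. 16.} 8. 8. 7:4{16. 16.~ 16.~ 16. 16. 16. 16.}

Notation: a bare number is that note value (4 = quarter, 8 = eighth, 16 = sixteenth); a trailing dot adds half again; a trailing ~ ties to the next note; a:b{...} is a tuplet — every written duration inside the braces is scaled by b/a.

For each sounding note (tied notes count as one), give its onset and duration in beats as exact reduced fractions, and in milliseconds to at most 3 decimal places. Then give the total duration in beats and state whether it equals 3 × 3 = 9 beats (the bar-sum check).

1) 0.0ms=0b +166.667ms=1/2b
2) 166.667ms=1/2b +166.667ms=1/2b
3) 333.333ms=1b +166.667ms=1/2b
4) 500.0ms=3/2b +166.667ms=1/2b
5) 666.667ms=2b +166.667ms=1/2b
6) 833.333ms=5/2b +166.667ms=1/2b
7) 1000.0ms=3b +500.0ms=3/2b
8) 1500.0ms=9/2b +500.0ms=3/2b
9) 2000.0ms=6b +142.857ms=3/7b
10) 2142.857ms=45/7b +428.571ms=9/7b
11) 2571.429ms=54/7b +142.857ms=3/7b
12) 2714.286ms=57/7b +142.857ms=3/7b
13) 2857.143ms=60/7b +142.857ms=3/7b
Σ=9b of 9 (180bpm 3/8) — PASS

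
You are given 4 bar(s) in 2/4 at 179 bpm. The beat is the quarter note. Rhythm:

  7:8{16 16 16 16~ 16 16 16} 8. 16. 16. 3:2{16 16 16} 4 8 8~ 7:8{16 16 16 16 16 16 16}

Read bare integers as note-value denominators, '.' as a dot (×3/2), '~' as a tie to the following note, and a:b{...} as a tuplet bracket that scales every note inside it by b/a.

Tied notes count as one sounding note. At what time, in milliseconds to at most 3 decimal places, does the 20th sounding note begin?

note 20 onset = 52/7b = 2490.024ms

1. 0.0ms @ 0 + 95.77ms (2/7)
2. 95.77ms @ 2/7 + 95.77ms (2/7)
3. 191.54ms @ 4/7 + 95.77ms (2/7)
4. 287.31ms @ 6/7 + 191.54ms (4/7)
5. 478.851ms @ 10/7 + 95.77ms (2/7)
6. 574.621ms @ 12/7 + 95.77ms (2/7)
7. 670.391ms @ 2 + 251.397ms (3/4)
8. 921.788ms @ 11/4 + 125.698ms (3/8)
9. 1047.486ms @ 25/8 + 125.698ms (3/8)
10. 1173.184ms @ 7/2 + 55.866ms (1/6)
11. 1229.05ms @ 11/3 + 55.866ms (1/6)
12. 1284.916ms @ 23/6 + 55.866ms (1/6)
13. 1340.782ms @ 4 + 335.196ms (1)
14. 1675.978ms @ 5 + 167.598ms (1/2)
15. 1843.575ms @ 11/2 + 263.368ms (11/14)
16. 2106.943ms @ 44/7 + 95.77ms (2/7)
17. 2202.713ms @ 46/7 + 95.77ms (2/7)
18. 2298.484ms @ 48/7 + 95.77ms (2/7)
19. 2394.254ms @ 50/7 + 95.77ms (2/7)
20. 2490.024ms @ 52/7 + 95.77ms (2/7)
21. 2585.794ms @ 54/7 + 95.77ms (2/7)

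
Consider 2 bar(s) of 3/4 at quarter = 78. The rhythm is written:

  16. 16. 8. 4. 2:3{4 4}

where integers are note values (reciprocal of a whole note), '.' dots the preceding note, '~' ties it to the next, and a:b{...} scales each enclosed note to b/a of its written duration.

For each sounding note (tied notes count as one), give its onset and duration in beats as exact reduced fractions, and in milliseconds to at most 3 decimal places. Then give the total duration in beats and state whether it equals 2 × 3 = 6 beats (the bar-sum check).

1) 0.0ms=0b +288.462ms=3/8b
2) 288.462ms=3/8b +288.462ms=3/8b
3) 576.923ms=3/4b +576.923ms=3/4b
4) 1153.846ms=3/2b +1153.846ms=3/2b
5) 2307.692ms=3b +1153.846ms=3/2b
6) 3461.538ms=9/2b +1153.846ms=3/2b
Σ=6b of 6 (78bpm 3/4) — PASS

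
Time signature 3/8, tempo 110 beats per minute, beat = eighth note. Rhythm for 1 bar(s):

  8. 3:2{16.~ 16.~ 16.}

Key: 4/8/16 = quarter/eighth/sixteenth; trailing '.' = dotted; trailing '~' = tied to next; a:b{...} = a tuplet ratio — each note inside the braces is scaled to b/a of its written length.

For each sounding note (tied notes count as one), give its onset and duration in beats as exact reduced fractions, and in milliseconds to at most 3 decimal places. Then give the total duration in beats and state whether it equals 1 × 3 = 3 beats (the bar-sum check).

1) 0.0ms=0b +818.182ms=3/2b
2) 818.182ms=3/2b +818.182ms=3/2b
Σ=3b of 3 (110bpm 3/8) — PASS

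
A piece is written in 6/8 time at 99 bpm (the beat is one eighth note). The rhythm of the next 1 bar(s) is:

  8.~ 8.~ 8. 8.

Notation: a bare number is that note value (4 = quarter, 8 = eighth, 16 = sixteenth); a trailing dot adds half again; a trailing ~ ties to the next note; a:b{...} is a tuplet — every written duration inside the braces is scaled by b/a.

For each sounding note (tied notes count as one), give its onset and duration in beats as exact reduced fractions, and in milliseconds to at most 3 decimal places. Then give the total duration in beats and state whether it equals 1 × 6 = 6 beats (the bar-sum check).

1) 0.0ms=0b +2727.273ms=9/2b
2) 2727.273ms=9/2b +909.091ms=3/2b
Σ=6b of 6 (99bpm 6/8) — PASS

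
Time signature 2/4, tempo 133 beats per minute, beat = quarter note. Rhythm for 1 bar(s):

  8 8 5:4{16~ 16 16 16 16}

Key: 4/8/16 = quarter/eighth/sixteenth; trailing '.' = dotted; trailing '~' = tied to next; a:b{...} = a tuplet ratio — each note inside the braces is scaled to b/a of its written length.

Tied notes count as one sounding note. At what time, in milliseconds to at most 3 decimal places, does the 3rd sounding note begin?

1. 0.0ms @ 0 + 225.564ms (1/2)
2. 225.564ms @ 1/2 + 225.564ms (1/2)
3. 451.128ms @ 1 + 180.451ms (2/5)
4. 631.579ms @ 7/5 + 90.226ms (1/5)
5. 721.805ms @ 8/5 + 90.226ms (1/5)
6. 812.03ms @ 9/5 + 90.226ms (1/5)

note 3 onset = 1b = 451.128ms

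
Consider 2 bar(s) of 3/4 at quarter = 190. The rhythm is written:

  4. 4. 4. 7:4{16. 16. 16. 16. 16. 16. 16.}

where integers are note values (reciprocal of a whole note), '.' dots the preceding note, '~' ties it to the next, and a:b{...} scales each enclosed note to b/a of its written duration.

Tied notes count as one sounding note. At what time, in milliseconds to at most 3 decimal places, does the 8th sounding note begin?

note 8 onset = 75/14b = 1691.729ms

1. 0.0ms @ 0 + 473.684ms (3/2)
2. 473.684ms @ 3/2 + 473.684ms (3/2)
3. 947.368ms @ 3 + 473.684ms (3/2)
4. 1421.053ms @ 9/2 + 67.669ms (3/14)
5. 1488.722ms @ 33/7 + 67.669ms (3/14)
6. 1556.391ms @ 69/14 + 67.669ms (3/14)
7. 1624.06ms @ 36/7 + 67.669ms (3/14)
8. 1691.729ms @ 75/14 + 67.669ms (3/14)
9. 1759.398ms @ 39/7 + 67.669ms (3/14)
10. 1827.068ms @ 81/14 + 67.669ms (3/14)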